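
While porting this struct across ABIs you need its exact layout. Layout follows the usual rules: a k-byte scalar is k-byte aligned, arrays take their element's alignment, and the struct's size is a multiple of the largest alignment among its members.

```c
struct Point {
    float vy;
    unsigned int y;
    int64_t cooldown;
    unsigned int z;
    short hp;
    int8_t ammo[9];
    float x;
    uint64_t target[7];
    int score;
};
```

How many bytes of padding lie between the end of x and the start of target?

0..4  vy  (4B, 4-aligned)
4..8  y  (4B, 4-aligned)
8..16  cooldown  (8B, 8-aligned)
16..20  z  (4B, 4-aligned)
20..22  hp  (2B, 2-aligned)
22..31  ammo  (9B, 1-aligned)
31..32  -- padding (1B)
32..36  x  (4B, 4-aligned)
36..40  -- padding (4B)
40..96  target  (56B, 8-aligned)

4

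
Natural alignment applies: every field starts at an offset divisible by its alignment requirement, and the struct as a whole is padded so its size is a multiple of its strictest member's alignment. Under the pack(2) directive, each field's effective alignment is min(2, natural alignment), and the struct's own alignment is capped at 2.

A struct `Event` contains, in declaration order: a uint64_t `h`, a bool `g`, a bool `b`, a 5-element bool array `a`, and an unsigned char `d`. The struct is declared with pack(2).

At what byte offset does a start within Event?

@0: h [8B, align 2] → 8
@8: g [1B, align 1] → 9
@9: b [1B, align 1] → 10
@10: a [5B, align 1] → 15

10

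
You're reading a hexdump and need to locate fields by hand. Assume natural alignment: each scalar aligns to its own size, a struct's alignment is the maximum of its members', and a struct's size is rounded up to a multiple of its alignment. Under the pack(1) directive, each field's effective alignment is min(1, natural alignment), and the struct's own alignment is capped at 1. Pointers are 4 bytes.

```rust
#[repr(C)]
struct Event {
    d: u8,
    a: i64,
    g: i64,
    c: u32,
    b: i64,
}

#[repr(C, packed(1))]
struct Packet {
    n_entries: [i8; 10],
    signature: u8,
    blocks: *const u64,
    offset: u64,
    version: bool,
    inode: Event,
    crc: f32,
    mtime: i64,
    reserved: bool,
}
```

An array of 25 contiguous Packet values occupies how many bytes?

Event: 0..1  d  (1B, 1-aligned); 1..8  -- padding (7B); 8..16  a  (8B, 8-aligned); 16..24  g  (8B, 8-aligned); 24..28  c  (4B, 4-aligned); 28..32  -- padding (4B); 32..40  b  (8B, 8-aligned); sizeof = 40, alignof = 8
0..10  n_entries  (10B, 1-aligned)
10..11  signature  (1B, 1-aligned)
11..15  blocks  (4B, 1-aligned)
15..23  offset  (8B, 1-aligned)
23..24  version  (1B, 1-aligned)
24..64  inode  (40B, 1-aligned)
64..68  crc  (4B, 1-aligned)
68..76  mtime  (8B, 1-aligned)
76..77  reserved  (1B, 1-aligned)
sizeof = 77, alignof = 1
array of 25: 25 × 77 = 1925

1925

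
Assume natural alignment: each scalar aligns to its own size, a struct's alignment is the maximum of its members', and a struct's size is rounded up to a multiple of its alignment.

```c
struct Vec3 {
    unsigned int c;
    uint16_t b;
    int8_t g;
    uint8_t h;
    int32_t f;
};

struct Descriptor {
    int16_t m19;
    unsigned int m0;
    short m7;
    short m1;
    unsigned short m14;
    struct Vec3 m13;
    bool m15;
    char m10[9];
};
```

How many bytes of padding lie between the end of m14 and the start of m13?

Vec3: c at 0 (size 4, align 4) → ends 4; b at 4 (size 2, align 2) → ends 6; g at 6 (size 1, align 1) → ends 7; h at 7 (size 1, align 1) → ends 8; f at 8 (size 4, align 4) → ends 12; total 12 bytes, alignment 4
m19 at 0 (size 2, align 2) → ends 2
pad 2 to align 4 for m0
m0 at 4 (size 4, align 4) → ends 8
m7 at 8 (size 2, align 2) → ends 10
m1 at 10 (size 2, align 2) → ends 12
m14 at 12 (size 2, align 2) → ends 14
pad 2 to align 4 for m13
m13 at 16 (size 12, align 4) → ends 28

2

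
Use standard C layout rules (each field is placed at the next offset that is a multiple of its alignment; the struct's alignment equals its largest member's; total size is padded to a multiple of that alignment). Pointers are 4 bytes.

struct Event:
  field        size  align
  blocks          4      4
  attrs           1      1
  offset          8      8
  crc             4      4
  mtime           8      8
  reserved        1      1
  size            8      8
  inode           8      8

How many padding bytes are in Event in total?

14

@0: blocks [4B, align 4] → 4
@4: attrs [1B, align 1] → 5
+3 pad (align 8)
@8: offset [8B, align 8] → 16
@16: crc [4B, align 4] → 20
+4 pad (align 8)
@24: mtime [8B, align 8] → 32
@32: reserved [1B, align 1] → 33
+7 pad (align 8)
@40: size [8B, align 8] → 48
@48: inode [8B, align 8] → 56
size 56, align 8
data bytes 42, size 56 → padding 14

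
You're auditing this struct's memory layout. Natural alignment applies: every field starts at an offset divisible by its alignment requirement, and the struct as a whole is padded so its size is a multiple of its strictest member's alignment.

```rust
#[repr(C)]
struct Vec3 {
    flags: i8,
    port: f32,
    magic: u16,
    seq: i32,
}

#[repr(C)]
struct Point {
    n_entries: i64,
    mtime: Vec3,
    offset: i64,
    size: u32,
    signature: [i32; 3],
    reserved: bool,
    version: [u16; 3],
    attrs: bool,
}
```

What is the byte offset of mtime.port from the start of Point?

12

Vec3: flags at 0 (size 1, align 1) → ends 1; pad 3 to align 4 for port; port at 4 (size 4, align 4) → ends 8; magic at 8 (size 2, align 2) → ends 10; pad 2 to align 4 for seq; seq at 12 (size 4, align 4) → ends 16; total 16 bytes, alignment 4
n_entries at 0 (size 8, align 8) → ends 8
mtime at 8 (size 16, align 4) → ends 24
within Vec3: port at 4
8 + 4 = 12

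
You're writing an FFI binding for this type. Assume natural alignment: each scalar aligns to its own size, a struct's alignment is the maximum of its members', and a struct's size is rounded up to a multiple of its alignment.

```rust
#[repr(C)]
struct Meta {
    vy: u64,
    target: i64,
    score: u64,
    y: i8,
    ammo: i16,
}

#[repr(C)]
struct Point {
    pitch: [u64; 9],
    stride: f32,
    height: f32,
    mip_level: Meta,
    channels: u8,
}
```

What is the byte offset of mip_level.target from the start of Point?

Meta: 0..8  vy  (8B, 8-aligned); 8..16  target  (8B, 8-aligned); 16..24  score  (8B, 8-aligned); 24..25  y  (1B, 1-aligned); 25..26  -- padding (1B); 26..28  ammo  (2B, 2-aligned); 28..32  -- tail padding (4B); sizeof = 32, alignof = 8
0..72  pitch  (72B, 8-aligned)
72..76  stride  (4B, 4-aligned)
76..80  height  (4B, 4-aligned)
80..112  mip_level  (32B, 8-aligned)
within Meta: target at 8
80 + 8 = 88

88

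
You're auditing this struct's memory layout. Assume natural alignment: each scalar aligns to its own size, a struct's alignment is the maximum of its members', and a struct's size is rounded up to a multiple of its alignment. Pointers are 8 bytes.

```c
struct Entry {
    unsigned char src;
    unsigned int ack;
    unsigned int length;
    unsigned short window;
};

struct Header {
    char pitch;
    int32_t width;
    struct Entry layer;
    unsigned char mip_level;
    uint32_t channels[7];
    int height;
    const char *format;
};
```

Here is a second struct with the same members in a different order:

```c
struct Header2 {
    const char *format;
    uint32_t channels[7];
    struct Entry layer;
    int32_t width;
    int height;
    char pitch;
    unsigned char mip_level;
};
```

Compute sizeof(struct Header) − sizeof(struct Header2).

Entry: @0: src [1B, align 1] → 1; +3 pad (align 4); @4: ack [4B, align 4] → 8; @8: length [4B, align 4] → 12; @12: window [2B, align 2] → 14; +2 tail pad (align 4); size 16, align 4
@0: pitch [1B, align 1] → 1
+3 pad (align 4)
@4: width [4B, align 4] → 8
@8: layer [16B, align 4] → 24
@24: mip_level [1B, align 1] → 25
+3 pad (align 4)
@28: channels [28B, align 4] → 56
@56: height [4B, align 4] → 60
+4 pad (align 8)
@64: format [8B, align 8] → 72
size 72, align 8
— Header2 —
@0: format [8B, align 8] → 8
@8: channels [28B, align 4] → 36
@36: layer [16B, align 4] → 52
@52: width [4B, align 4] → 56
@56: height [4B, align 4] → 60
@60: pitch [1B, align 1] → 61
@61: mip_level [1B, align 1] → 62
+2 tail pad (align 8)
size 64, align 8
72 − 64 = 8

8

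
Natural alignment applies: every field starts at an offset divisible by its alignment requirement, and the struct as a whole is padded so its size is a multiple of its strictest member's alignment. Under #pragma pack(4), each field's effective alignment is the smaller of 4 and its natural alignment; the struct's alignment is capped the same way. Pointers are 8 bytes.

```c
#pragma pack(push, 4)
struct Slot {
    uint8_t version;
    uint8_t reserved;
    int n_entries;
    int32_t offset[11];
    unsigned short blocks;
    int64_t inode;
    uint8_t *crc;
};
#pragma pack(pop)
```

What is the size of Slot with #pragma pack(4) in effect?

version at 0 (size 1, align 1) → ends 1
reserved at 1 (size 1, align 1) → ends 2
pad 2 to align 4 for n_entries
n_entries at 4 (size 4, align 4) → ends 8
offset at 8 (size 44, align 4) → ends 52
blocks at 52 (size 2, align 2) → ends 54
pad 2 to align 4 for inode
inode at 56 (size 8, align 4) → ends 64
crc at 64 (size 8, align 4) → ends 72
total 72 bytes, alignment 4

72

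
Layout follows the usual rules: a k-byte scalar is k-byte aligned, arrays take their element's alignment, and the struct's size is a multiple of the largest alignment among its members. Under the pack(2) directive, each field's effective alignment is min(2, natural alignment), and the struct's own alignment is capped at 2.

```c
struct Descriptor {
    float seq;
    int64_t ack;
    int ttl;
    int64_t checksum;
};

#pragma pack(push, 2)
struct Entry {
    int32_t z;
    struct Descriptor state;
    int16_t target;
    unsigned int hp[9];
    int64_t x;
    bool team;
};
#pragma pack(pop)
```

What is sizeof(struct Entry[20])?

1680

Descriptor: @0: seq [4B, align 4] → 4; +4 pad (align 8); @8: ack [8B, align 8] → 16; @16: ttl [4B, align 4] → 20; +4 pad (align 8); @24: checksum [8B, align 8] → 32; size 32, align 8
@0: z [4B, align 2] → 4
@4: state [32B, align 2] → 36
@36: target [2B, align 2] → 38
@38: hp [36B, align 2] → 74
@74: x [8B, align 2] → 82
@82: team [1B, align 1] → 83
+1 tail pad (align 2)
size 84, align 2
array of 20: 20 × 84 = 1680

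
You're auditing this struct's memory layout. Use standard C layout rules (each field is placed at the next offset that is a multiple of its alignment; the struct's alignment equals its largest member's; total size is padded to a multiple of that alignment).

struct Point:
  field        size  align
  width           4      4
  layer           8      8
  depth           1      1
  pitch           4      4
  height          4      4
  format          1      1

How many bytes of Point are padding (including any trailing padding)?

10

@0: width [4B, align 4] → 4
+4 pad (align 8)
@8: layer [8B, align 8] → 16
@16: depth [1B, align 1] → 17
+3 pad (align 4)
@20: pitch [4B, align 4] → 24
@24: height [4B, align 4] → 28
@28: format [1B, align 1] → 29
+3 tail pad (align 8)
size 32, align 8
data bytes 22, size 32 → padding 10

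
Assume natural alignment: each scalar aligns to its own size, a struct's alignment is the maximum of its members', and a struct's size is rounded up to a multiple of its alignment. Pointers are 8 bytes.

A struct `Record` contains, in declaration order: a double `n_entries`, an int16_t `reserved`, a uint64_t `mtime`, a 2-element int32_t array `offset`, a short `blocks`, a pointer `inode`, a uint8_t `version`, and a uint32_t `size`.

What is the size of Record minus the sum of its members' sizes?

@0: n_entries [8B, align 8] → 8
@8: reserved [2B, align 2] → 10
+6 pad (align 8)
@16: mtime [8B, align 8] → 24
@24: offset [8B, align 4] → 32
@32: blocks [2B, align 2] → 34
+6 pad (align 8)
@40: inode [8B, align 8] → 48
@48: version [1B, align 1] → 49
+3 pad (align 4)
@52: size [4B, align 4] → 56
size 56, align 8
data bytes 41, size 56 → padding 15

15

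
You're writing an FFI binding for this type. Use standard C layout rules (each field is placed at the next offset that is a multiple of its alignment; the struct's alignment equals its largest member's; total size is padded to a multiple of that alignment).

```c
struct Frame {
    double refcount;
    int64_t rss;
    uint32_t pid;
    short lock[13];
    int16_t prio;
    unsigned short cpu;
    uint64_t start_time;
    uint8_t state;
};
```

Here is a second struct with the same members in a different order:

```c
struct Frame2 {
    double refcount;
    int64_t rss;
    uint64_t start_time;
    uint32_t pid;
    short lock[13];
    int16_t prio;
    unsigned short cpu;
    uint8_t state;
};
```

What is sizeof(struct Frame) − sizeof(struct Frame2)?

0..8  refcount  (8B, 8-aligned)
8..16  rss  (8B, 8-aligned)
16..20  pid  (4B, 4-aligned)
20..46  lock  (26B, 2-aligned)
46..48  prio  (2B, 2-aligned)
48..50  cpu  (2B, 2-aligned)
50..56  -- padding (6B)
56..64  start_time  (8B, 8-aligned)
64..65  state  (1B, 1-aligned)
65..72  -- tail padding (7B)
sizeof = 72, alignof = 8
— Frame2 —
0..8  refcount  (8B, 8-aligned)
8..16  rss  (8B, 8-aligned)
16..24  start_time  (8B, 8-aligned)
24..28  pid  (4B, 4-aligned)
28..54  lock  (26B, 2-aligned)
54..56  prio  (2B, 2-aligned)
56..58  cpu  (2B, 2-aligned)
58..59  state  (1B, 1-aligned)
59..64  -- tail padding (5B)
sizeof = 64, alignof = 8
72 − 64 = 8

8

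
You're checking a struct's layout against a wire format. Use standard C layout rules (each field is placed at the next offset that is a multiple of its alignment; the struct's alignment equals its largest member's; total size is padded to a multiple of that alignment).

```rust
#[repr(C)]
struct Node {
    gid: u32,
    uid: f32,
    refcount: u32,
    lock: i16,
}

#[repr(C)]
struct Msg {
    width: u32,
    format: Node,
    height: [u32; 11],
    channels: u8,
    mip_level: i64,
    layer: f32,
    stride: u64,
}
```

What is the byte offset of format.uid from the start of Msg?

8

Node: gid at 0 (size 4, align 4) → ends 4; uid at 4 (size 4, align 4) → ends 8; refcount at 8 (size 4, align 4) → ends 12; lock at 12 (size 2, align 2) → ends 14; tail pad 2 to reach multiple of 4; total 16 bytes, alignment 4
width at 0 (size 4, align 4) → ends 4
format at 4 (size 16, align 4) → ends 20
within Node: uid at 4
4 + 4 = 8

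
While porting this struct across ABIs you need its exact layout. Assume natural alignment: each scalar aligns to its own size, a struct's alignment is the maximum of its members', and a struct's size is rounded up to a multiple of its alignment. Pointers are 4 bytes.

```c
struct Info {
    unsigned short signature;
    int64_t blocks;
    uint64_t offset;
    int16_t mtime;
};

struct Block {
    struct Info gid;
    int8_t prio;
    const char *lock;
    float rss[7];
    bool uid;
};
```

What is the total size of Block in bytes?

Info: signature at 0 (size 2, align 2) → ends 2; pad 6 to align 8 for blocks; blocks at 8 (size 8, align 8) → ends 16; offset at 16 (size 8, align 8) → ends 24; mtime at 24 (size 2, align 2) → ends 26; tail pad 6 to reach multiple of 8; total 32 bytes, alignment 8
gid at 0 (size 32, align 8) → ends 32
prio at 32 (size 1, align 1) → ends 33
pad 3 to align 4 for lock
lock at 36 (size 4, align 4) → ends 40
rss at 40 (size 28, align 4) → ends 68
uid at 68 (size 1, align 1) → ends 69
tail pad 3 to reach multiple of 8
total 72 bytes, alignment 8

72 bytes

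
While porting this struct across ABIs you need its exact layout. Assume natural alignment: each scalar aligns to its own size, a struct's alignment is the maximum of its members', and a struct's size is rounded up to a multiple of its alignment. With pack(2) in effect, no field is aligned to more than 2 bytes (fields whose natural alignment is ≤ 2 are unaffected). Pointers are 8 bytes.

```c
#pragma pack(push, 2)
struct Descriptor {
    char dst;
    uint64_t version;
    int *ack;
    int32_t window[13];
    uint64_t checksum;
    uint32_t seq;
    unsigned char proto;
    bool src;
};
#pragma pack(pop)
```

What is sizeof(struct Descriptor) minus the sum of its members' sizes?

1

dst at 0 (size 1, align 1) → ends 1
pad 1 to align 2 for version
version at 2 (size 8, align 2) → ends 10
ack at 10 (size 8, align 2) → ends 18
window at 18 (size 52, align 2) → ends 70
checksum at 70 (size 8, align 2) → ends 78
seq at 78 (size 4, align 2) → ends 82
proto at 82 (size 1, align 1) → ends 83
src at 83 (size 1, align 1) → ends 84
total 84 bytes, alignment 2
data bytes 83, size 84 → padding 1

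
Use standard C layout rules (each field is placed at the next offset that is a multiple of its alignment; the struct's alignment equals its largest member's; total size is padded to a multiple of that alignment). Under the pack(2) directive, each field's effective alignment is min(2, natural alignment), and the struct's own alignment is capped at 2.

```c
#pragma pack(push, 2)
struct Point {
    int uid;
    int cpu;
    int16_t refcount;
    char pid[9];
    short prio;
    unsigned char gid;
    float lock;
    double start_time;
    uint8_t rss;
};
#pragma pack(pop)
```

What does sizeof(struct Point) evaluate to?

@0: uid [4B, align 2] → 4
@4: cpu [4B, align 2] → 8
@8: refcount [2B, align 2] → 10
@10: pid [9B, align 1] → 19
+1 pad (align 2)
@20: prio [2B, align 2] → 22
@22: gid [1B, align 1] → 23
+1 pad (align 2)
@24: lock [4B, align 2] → 28
@28: start_time [8B, align 2] → 36
@36: rss [1B, align 1] → 37
+1 tail pad (align 2)
size 38, align 2

38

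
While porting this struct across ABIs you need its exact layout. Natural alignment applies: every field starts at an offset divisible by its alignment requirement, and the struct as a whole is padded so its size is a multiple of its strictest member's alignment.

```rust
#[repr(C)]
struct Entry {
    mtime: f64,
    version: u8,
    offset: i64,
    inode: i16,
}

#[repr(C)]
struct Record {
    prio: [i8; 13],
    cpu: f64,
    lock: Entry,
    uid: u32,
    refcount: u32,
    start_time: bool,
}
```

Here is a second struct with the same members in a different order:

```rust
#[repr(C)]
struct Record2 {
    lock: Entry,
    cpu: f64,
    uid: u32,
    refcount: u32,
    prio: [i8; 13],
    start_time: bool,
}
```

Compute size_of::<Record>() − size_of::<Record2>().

Entry: @0: mtime [8B, align 8] → 8; @8: version [1B, align 1] → 9; +7 pad (align 8); @16: offset [8B, align 8] → 24; @24: inode [2B, align 2] → 26; +6 tail pad (align 8); size 32, align 8
@0: prio [13B, align 1] → 13
+3 pad (align 8)
@16: cpu [8B, align 8] → 24
@24: lock [32B, align 8] → 56
@56: uid [4B, align 4] → 60
@60: refcount [4B, align 4] → 64
@64: start_time [1B, align 1] → 65
+7 tail pad (align 8)
size 72, align 8
— Record2 —
@0: lock [32B, align 8] → 32
@32: cpu [8B, align 8] → 40
@40: uid [4B, align 4] → 44
@44: refcount [4B, align 4] → 48
@48: prio [13B, align 1] → 61
@61: start_time [1B, align 1] → 62
+2 tail pad (align 8)
size 64, align 8
72 − 64 = 8

8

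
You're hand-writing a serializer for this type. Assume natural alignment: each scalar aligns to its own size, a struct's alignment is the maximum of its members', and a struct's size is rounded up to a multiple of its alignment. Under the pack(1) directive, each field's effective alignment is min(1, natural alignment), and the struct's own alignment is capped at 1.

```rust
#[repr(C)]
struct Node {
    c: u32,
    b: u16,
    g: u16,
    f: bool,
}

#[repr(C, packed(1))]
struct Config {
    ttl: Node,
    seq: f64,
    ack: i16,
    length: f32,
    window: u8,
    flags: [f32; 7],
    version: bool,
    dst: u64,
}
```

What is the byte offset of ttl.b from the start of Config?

Node: c at 0 (size 4, align 4) → ends 4; b at 4 (size 2, align 2) → ends 6; g at 6 (size 2, align 2) → ends 8; f at 8 (size 1, align 1) → ends 9; tail pad 3 to reach multiple of 4; total 12 bytes, alignment 4
ttl at 0 (size 12, align 1) → ends 12
within Node: b at 4
0 + 4 = 4

4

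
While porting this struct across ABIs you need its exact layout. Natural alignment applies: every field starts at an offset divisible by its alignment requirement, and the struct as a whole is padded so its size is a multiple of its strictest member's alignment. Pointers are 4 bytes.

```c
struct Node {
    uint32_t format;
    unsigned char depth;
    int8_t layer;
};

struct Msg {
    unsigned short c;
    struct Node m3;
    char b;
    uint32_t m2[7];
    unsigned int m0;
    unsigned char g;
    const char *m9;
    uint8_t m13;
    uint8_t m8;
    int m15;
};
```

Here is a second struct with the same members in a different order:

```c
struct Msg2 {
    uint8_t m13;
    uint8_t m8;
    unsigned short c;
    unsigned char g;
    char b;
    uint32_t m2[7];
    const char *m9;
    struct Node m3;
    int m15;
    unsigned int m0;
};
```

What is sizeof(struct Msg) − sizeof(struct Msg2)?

8

Node: 0..4  format  (4B, 4-aligned); 4..5  depth  (1B, 1-aligned); 5..6  layer  (1B, 1-aligned); 6..8  -- tail padding (2B); sizeof = 8, alignof = 4
0..2  c  (2B, 2-aligned)
2..4  -- padding (2B)
4..12  m3  (8B, 4-aligned)
12..13  b  (1B, 1-aligned)
13..16  -- padding (3B)
16..44  m2  (28B, 4-aligned)
44..48  m0  (4B, 4-aligned)
48..49  g  (1B, 1-aligned)
49..52  -- padding (3B)
52..56  m9  (4B, 4-aligned)
56..57  m13  (1B, 1-aligned)
57..58  m8  (1B, 1-aligned)
58..60  -- padding (2B)
60..64  m15  (4B, 4-aligned)
sizeof = 64, alignof = 4
— Msg2 —
0..1  m13  (1B, 1-aligned)
1..2  m8  (1B, 1-aligned)
2..4  c  (2B, 2-aligned)
4..5  g  (1B, 1-aligned)
5..6  b  (1B, 1-aligned)
6..8  -- padding (2B)
8..36  m2  (28B, 4-aligned)
36..40  m9  (4B, 4-aligned)
40..48  m3  (8B, 4-aligned)
48..52  m15  (4B, 4-aligned)
52..56  m0  (4B, 4-aligned)
sizeof = 56, alignof = 4
64 − 56 = 8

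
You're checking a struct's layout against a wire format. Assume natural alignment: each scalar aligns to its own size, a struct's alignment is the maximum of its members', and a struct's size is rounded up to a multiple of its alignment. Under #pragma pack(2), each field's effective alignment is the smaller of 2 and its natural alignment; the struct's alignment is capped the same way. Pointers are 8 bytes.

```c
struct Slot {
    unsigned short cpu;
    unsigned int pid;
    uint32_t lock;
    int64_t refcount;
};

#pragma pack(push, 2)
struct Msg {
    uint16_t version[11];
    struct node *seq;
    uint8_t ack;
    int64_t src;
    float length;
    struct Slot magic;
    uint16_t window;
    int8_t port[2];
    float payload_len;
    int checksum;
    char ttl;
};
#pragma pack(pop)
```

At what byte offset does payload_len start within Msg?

Slot: @0: cpu [2B, align 2] → 2; +2 pad (align 4); @4: pid [4B, align 4] → 8; @8: lock [4B, align 4] → 12; +4 pad (align 8); @16: refcount [8B, align 8] → 24; size 24, align 8
@0: version [22B, align 2] → 22
@22: seq [8B, align 2] → 30
@30: ack [1B, align 1] → 31
+1 pad (align 2)
@32: src [8B, align 2] → 40
@40: length [4B, align 2] → 44
@44: magic [24B, align 2] → 68
@68: window [2B, align 2] → 70
@70: port [2B, align 1] → 72
@72: payload_len [4B, align 2] → 76

72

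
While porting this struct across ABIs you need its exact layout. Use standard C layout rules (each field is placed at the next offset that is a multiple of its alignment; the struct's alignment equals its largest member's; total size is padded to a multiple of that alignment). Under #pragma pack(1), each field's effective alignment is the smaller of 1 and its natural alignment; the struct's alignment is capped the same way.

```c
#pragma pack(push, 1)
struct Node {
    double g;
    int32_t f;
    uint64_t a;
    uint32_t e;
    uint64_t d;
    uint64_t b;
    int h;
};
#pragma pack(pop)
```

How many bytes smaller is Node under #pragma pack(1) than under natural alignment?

12

natural layout:
  @0: g [8B, align 8] → 8
  @8: f [4B, align 4] → 12
  +4 pad (align 8)
  @16: a [8B, align 8] → 24
  @24: e [4B, align 4] → 28
  +4 pad (align 8)
  @32: d [8B, align 8] → 40
  @40: b [8B, align 8] → 48
  @48: h [4B, align 4] → 52
  +4 tail pad (align 8)
  size 56, align 8
packed(1) layout:
  @0: g [8B, align 1] → 8
  @8: f [4B, align 1] → 12
  @12: a [8B, align 1] → 20
  @20: e [4B, align 1] → 24
  @24: d [8B, align 1] → 32
  @32: b [8B, align 1] → 40
  @40: h [4B, align 1] → 44
  size 44, align 1
56 − 44 = 12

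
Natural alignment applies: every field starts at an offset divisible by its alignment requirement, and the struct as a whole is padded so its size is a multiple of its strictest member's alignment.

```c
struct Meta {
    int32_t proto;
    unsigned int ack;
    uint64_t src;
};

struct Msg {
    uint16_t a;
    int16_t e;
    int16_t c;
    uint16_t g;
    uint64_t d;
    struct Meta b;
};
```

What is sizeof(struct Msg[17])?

544

Meta: 0..4  proto  (4B, 4-aligned); 4..8  ack  (4B, 4-aligned); 8..16  src  (8B, 8-aligned); sizeof = 16, alignof = 8
0..2  a  (2B, 2-aligned)
2..4  e  (2B, 2-aligned)
4..6  c  (2B, 2-aligned)
6..8  g  (2B, 2-aligned)
8..16  d  (8B, 8-aligned)
16..32  b  (16B, 8-aligned)
sizeof = 32, alignof = 8
array of 17: 17 × 32 = 544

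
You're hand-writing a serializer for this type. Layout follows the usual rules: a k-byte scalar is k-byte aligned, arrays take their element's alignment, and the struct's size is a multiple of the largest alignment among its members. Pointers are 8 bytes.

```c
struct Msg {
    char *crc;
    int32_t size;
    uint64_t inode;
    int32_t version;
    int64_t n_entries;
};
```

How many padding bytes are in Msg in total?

@0: crc [8B, align 8] → 8
@8: size [4B, align 4] → 12
+4 pad (align 8)
@16: inode [8B, align 8] → 24
@24: version [4B, align 4] → 28
+4 pad (align 8)
@32: n_entries [8B, align 8] → 40
size 40, align 8
data bytes 32, size 40 → padding 8

8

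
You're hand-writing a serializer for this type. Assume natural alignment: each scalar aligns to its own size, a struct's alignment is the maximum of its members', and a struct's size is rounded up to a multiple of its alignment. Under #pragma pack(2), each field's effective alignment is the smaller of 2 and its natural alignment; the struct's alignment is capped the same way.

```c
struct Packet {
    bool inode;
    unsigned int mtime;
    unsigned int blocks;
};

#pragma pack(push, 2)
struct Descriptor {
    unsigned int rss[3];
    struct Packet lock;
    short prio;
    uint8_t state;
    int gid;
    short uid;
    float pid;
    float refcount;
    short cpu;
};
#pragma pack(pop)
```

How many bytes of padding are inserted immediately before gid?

Packet: @0: inode [1B, align 1] → 1; +3 pad (align 4); @4: mtime [4B, align 4] → 8; @8: blocks [4B, align 4] → 12; size 12, align 4
@0: rss [12B, align 2] → 12
@12: lock [12B, align 2] → 24
@24: prio [2B, align 2] → 26
@26: state [1B, align 1] → 27
+1 pad (align 2)
@28: gid [4B, align 2] → 32

1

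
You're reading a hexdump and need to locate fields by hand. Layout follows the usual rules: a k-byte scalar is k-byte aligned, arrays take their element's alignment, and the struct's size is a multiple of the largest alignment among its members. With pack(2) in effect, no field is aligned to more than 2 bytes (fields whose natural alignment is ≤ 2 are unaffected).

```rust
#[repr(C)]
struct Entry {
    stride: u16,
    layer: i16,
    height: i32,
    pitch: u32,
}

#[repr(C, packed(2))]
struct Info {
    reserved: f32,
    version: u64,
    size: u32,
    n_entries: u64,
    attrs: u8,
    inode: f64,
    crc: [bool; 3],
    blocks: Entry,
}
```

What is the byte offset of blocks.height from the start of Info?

Entry: @0: stride [2B, align 2] → 2; @2: layer [2B, align 2] → 4; @4: height [4B, align 4] → 8; @8: pitch [4B, align 4] → 12; size 12, align 4
@0: reserved [4B, align 2] → 4
@4: version [8B, align 2] → 12
@12: size [4B, align 2] → 16
@16: n_entries [8B, align 2] → 24
@24: attrs [1B, align 1] → 25
+1 pad (align 2)
@26: inode [8B, align 2] → 34
@34: crc [3B, align 1] → 37
+1 pad (align 2)
@38: blocks [12B, align 2] → 50
within Entry: height at 4
38 + 4 = 42

42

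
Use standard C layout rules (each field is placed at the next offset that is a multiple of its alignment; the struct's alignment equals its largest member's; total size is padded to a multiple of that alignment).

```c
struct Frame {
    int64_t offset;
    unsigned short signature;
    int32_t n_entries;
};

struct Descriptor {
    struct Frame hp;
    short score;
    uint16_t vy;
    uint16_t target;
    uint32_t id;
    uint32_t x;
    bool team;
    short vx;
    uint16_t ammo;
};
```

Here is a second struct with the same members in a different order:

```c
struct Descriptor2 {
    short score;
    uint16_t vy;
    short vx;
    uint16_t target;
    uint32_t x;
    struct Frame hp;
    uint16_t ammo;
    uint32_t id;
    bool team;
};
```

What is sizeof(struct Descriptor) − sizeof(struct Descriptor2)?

Frame: offset at 0 (size 8, align 8) → ends 8; signature at 8 (size 2, align 2) → ends 10; pad 2 to align 4 for n_entries; n_entries at 12 (size 4, align 4) → ends 16; total 16 bytes, alignment 8
hp at 0 (size 16, align 8) → ends 16
score at 16 (size 2, align 2) → ends 18
vy at 18 (size 2, align 2) → ends 20
target at 20 (size 2, align 2) → ends 22
pad 2 to align 4 for id
id at 24 (size 4, align 4) → ends 28
x at 28 (size 4, align 4) → ends 32
team at 32 (size 1, align 1) → ends 33
pad 1 to align 2 for vx
vx at 34 (size 2, align 2) → ends 36
ammo at 36 (size 2, align 2) → ends 38
tail pad 2 to reach multiple of 8
total 40 bytes, alignment 8
— Descriptor2 —
score at 0 (size 2, align 2) → ends 2
vy at 2 (size 2, align 2) → ends 4
vx at 4 (size 2, align 2) → ends 6
target at 6 (size 2, align 2) → ends 8
x at 8 (size 4, align 4) → ends 12
pad 4 to align 8 for hp
hp at 16 (size 16, align 8) → ends 32
ammo at 32 (size 2, align 2) → ends 34
pad 2 to align 4 for id
id at 36 (size 4, align 4) → ends 40
team at 40 (size 1, align 1) → ends 41
tail pad 7 to reach multiple of 8
total 48 bytes, alignment 8
40 − 48 = -8

-8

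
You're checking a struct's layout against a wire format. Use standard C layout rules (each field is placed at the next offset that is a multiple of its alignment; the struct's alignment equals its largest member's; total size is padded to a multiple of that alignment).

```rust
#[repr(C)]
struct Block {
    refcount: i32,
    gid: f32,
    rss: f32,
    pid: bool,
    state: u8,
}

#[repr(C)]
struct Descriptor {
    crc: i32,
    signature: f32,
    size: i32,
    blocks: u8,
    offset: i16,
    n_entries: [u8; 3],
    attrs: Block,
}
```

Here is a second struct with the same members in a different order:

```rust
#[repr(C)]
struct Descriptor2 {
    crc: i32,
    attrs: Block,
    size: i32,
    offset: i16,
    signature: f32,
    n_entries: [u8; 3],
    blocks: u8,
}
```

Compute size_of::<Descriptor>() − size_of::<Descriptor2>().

0

Block: @0: refcount [4B, align 4] → 4; @4: gid [4B, align 4] → 8; @8: rss [4B, align 4] → 12; @12: pid [1B, align 1] → 13; @13: state [1B, align 1] → 14; +2 tail pad (align 4); size 16, align 4
@0: crc [4B, align 4] → 4
@4: signature [4B, align 4] → 8
@8: size [4B, align 4] → 12
@12: blocks [1B, align 1] → 13
+1 pad (align 2)
@14: offset [2B, align 2] → 16
@16: n_entries [3B, align 1] → 19
+1 pad (align 4)
@20: attrs [16B, align 4] → 36
size 36, align 4
— Descriptor2 —
@0: crc [4B, align 4] → 4
@4: attrs [16B, align 4] → 20
@20: size [4B, align 4] → 24
@24: offset [2B, align 2] → 26
+2 pad (align 4)
@28: signature [4B, align 4] → 32
@32: n_entries [3B, align 1] → 35
@35: blocks [1B, align 1] → 36
size 36, align 4
36 − 36 = 0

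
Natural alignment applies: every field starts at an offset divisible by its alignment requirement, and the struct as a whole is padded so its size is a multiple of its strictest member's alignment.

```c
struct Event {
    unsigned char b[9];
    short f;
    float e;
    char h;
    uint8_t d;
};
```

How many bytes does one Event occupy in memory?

0..9  b  (9B, 1-aligned)
9..10  -- padding (1B)
10..12  f  (2B, 2-aligned)
12..16  e  (4B, 4-aligned)
16..17  h  (1B, 1-aligned)
17..18  d  (1B, 1-aligned)
18..20  -- tail padding (2B)
sizeof = 20, alignof = 4

20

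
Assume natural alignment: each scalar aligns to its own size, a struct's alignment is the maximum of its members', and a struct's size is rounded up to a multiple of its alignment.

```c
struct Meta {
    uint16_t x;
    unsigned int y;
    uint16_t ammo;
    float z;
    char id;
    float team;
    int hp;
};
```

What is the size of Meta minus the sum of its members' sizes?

7

0..2  x  (2B, 2-aligned)
2..4  -- padding (2B)
4..8  y  (4B, 4-aligned)
8..10  ammo  (2B, 2-aligned)
10..12  -- padding (2B)
12..16  z  (4B, 4-aligned)
16..17  id  (1B, 1-aligned)
17..20  -- padding (3B)
20..24  team  (4B, 4-aligned)
24..28  hp  (4B, 4-aligned)
sizeof = 28, alignof = 4
data bytes 21, size 28 → padding 7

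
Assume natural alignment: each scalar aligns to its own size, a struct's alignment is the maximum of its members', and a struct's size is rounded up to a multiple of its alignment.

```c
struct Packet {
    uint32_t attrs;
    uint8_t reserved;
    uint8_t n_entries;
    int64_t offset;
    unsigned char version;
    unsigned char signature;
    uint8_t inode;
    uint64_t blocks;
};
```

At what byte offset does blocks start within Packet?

24

@0: attrs [4B, align 4] → 4
@4: reserved [1B, align 1] → 5
@5: n_entries [1B, align 1] → 6
+2 pad (align 8)
@8: offset [8B, align 8] → 16
@16: version [1B, align 1] → 17
@17: signature [1B, align 1] → 18
@18: inode [1B, align 1] → 19
+5 pad (align 8)
@24: blocks [8B, align 8] → 32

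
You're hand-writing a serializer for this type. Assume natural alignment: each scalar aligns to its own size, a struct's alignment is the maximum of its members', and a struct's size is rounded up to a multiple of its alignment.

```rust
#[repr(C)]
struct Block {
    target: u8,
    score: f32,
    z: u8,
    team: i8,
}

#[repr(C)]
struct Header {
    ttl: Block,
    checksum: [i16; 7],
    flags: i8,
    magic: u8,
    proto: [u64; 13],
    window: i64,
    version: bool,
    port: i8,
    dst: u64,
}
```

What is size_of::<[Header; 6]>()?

Block: 0..1  target  (1B, 1-aligned); 1..4  -- padding (3B); 4..8  score  (4B, 4-aligned); 8..9  z  (1B, 1-aligned); 9..10  team  (1B, 1-aligned); 10..12  -- tail padding (2B); sizeof = 12, alignof = 4
0..12  ttl  (12B, 4-aligned)
12..26  checksum  (14B, 2-aligned)
26..27  flags  (1B, 1-aligned)
27..28  magic  (1B, 1-aligned)
28..32  -- padding (4B)
32..136  proto  (104B, 8-aligned)
136..144  window  (8B, 8-aligned)
144..145  version  (1B, 1-aligned)
145..146  port  (1B, 1-aligned)
146..152  -- padding (6B)
152..160  dst  (8B, 8-aligned)
sizeof = 160, alignof = 8
array of 6: 6 × 160 = 960

960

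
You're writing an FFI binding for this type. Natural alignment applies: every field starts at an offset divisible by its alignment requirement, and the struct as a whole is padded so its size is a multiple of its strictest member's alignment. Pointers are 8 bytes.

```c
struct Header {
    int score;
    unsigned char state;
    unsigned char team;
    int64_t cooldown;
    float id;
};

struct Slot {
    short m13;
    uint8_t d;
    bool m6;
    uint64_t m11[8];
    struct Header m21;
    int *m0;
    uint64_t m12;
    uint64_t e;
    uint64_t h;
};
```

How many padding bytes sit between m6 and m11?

Header: 0..4  score  (4B, 4-aligned); 4..5  state  (1B, 1-aligned); 5..6  team  (1B, 1-aligned); 6..8  -- padding (2B); 8..16  cooldown  (8B, 8-aligned); 16..20  id  (4B, 4-aligned); 20..24  -- tail padding (4B); sizeof = 24, alignof = 8
0..2  m13  (2B, 2-aligned)
2..3  d  (1B, 1-aligned)
3..4  m6  (1B, 1-aligned)
4..8  -- padding (4B)
8..72  m11  (64B, 8-aligned)

4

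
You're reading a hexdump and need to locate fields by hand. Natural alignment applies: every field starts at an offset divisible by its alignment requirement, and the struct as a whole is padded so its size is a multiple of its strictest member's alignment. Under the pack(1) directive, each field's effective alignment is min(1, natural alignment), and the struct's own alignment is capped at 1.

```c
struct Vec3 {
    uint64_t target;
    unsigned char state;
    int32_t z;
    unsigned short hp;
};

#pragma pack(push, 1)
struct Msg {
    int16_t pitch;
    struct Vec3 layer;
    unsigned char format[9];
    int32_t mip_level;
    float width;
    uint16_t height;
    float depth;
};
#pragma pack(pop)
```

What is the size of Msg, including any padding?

49 bytes

Vec3: 0..8  target  (8B, 8-aligned); 8..9  state  (1B, 1-aligned); 9..12  -- padding (3B); 12..16  z  (4B, 4-aligned); 16..18  hp  (2B, 2-aligned); 18..24  -- tail padding (6B); sizeof = 24, alignof = 8
0..2  pitch  (2B, 1-aligned)
2..26  layer  (24B, 1-aligned)
26..35  format  (9B, 1-aligned)
35..39  mip_level  (4B, 1-aligned)
39..43  width  (4B, 1-aligned)
43..45  height  (2B, 1-aligned)
45..49  depth  (4B, 1-aligned)
sizeof = 49, alignof = 1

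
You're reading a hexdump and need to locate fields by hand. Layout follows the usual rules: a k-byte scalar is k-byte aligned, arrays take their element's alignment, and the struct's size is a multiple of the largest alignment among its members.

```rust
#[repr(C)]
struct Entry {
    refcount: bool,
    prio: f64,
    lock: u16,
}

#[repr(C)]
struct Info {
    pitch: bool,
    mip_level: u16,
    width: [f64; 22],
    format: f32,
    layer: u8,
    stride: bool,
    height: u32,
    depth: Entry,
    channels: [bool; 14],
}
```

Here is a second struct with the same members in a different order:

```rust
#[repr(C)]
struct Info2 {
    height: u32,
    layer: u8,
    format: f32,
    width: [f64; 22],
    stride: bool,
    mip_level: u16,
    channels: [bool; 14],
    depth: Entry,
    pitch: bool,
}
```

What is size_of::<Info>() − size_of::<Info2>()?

Entry: 0..1  refcount  (1B, 1-aligned); 1..8  -- padding (7B); 8..16  prio  (8B, 8-aligned); 16..18  lock  (2B, 2-aligned); 18..24  -- tail padding (6B); sizeof = 24, alignof = 8
0..1  pitch  (1B, 1-aligned)
1..2  -- padding (1B)
2..4  mip_level  (2B, 2-aligned)
4..8  -- padding (4B)
8..184  width  (176B, 8-aligned)
184..188  format  (4B, 4-aligned)
188..189  layer  (1B, 1-aligned)
189..190  stride  (1B, 1-aligned)
190..192  -- padding (2B)
192..196  height  (4B, 4-aligned)
196..200  -- padding (4B)
200..224  depth  (24B, 8-aligned)
224..238  channels  (14B, 1-aligned)
238..240  -- tail padding (2B)
sizeof = 240, alignof = 8
— Info2 —
0..4  height  (4B, 4-aligned)
4..5  layer  (1B, 1-aligned)
5..8  -- padding (3B)
8..12  format  (4B, 4-aligned)
12..16  -- padding (4B)
16..192  width  (176B, 8-aligned)
192..193  stride  (1B, 1-aligned)
193..194  -- padding (1B)
194..196  mip_level  (2B, 2-aligned)
196..210  channels  (14B, 1-aligned)
210..216  -- padding (6B)
216..240  depth  (24B, 8-aligned)
240..241  pitch  (1B, 1-aligned)
241..248  -- tail padding (7B)
sizeof = 248, alignof = 8
240 − 248 = -8

-8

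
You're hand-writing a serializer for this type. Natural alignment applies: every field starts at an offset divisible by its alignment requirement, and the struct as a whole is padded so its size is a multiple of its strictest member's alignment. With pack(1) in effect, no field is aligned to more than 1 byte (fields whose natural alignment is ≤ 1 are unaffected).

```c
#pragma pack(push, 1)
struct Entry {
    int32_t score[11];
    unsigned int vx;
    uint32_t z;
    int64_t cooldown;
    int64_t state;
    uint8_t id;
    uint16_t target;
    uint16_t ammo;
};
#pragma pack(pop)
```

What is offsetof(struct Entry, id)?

score at 0 (size 44, align 1) → ends 44
vx at 44 (size 4, align 1) → ends 48
z at 48 (size 4, align 1) → ends 52
cooldown at 52 (size 8, align 1) → ends 60
state at 60 (size 8, align 1) → ends 68
id at 68 (size 1, align 1) → ends 69

68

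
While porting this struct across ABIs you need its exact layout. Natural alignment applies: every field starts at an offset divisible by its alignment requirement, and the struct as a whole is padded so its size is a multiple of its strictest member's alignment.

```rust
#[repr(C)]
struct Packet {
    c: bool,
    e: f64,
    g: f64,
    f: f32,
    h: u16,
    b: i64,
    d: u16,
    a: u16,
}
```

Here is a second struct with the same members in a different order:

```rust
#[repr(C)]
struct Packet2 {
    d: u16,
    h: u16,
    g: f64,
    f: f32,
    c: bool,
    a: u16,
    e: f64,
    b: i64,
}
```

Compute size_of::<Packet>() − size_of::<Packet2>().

8

c at 0 (size 1, align 1) → ends 1
pad 7 to align 8 for e
e at 8 (size 8, align 8) → ends 16
g at 16 (size 8, align 8) → ends 24
f at 24 (size 4, align 4) → ends 28
h at 28 (size 2, align 2) → ends 30
pad 2 to align 8 for b
b at 32 (size 8, align 8) → ends 40
d at 40 (size 2, align 2) → ends 42
a at 42 (size 2, align 2) → ends 44
tail pad 4 to reach multiple of 8
total 48 bytes, alignment 8
— Packet2 —
d at 0 (size 2, align 2) → ends 2
h at 2 (size 2, align 2) → ends 4
pad 4 to align 8 for g
g at 8 (size 8, align 8) → ends 16
f at 16 (size 4, align 4) → ends 20
c at 20 (size 1, align 1) → ends 21
pad 1 to align 2 for a
a at 22 (size 2, align 2) → ends 24
e at 24 (size 8, align 8) → ends 32
b at 32 (size 8, align 8) → ends 40
total 40 bytes, alignment 8
48 − 40 = 8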